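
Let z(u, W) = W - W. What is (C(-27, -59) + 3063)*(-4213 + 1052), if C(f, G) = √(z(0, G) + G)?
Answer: -9682143 - 3161*I*√59 ≈ -9.6821e+6 - 24280.0*I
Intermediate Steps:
z(u, W) = 0
C(f, G) = √G (C(f, G) = √(0 + G) = √G)
(C(-27, -59) + 3063)*(-4213 + 1052) = (√(-59) + 3063)*(-4213 + 1052) = (I*√59 + 3063)*(-3161) = (3063 + I*√59)*(-3161) = -9682143 - 3161*I*√59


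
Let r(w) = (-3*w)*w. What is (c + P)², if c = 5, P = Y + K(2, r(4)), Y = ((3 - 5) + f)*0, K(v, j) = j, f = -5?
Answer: 1849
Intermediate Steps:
r(w) = -3*w²
Y = 0 (Y = ((3 - 5) - 5)*0 = (-2 - 5)*0 = -7*0 = 0)
P = -48 (P = 0 - 3*4² = 0 - 3*16 = 0 - 48 = -48)
(c + P)² = (5 - 48)² = (-43)² = 1849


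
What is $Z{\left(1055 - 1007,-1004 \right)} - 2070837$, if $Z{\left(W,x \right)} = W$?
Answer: $-2070789$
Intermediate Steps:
$Z{\left(1055 - 1007,-1004 \right)} - 2070837 = \left(1055 - 1007\right) - 2070837 = 48 - 2070837 = -2070789$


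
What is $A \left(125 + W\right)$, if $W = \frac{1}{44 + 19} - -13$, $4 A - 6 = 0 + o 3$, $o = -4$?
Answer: $- \frac{8695}{42} \approx -207.02$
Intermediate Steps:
$A = - \frac{3}{2}$ ($A = \frac{3}{2} + \frac{0 - 12}{4} = \frac{3}{2} + \frac{1}{4} \left(-12\right) = \frac{3}{2} - 3 = - \frac{3}{2} \approx -1.5$)
$W = \frac{820}{63}$ ($W = \frac{1}{63} + 13 = \frac{820}{63} \approx 13.016$)
$A \left(125 + W\right) = - \frac{3 \left(125 + \frac{820}{63}\right)}{2} = \left(- \frac{3}{2}\right) \frac{8695}{63} = - \frac{8695}{42}$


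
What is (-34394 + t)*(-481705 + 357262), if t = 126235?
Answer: -11428969563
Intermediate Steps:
(-34394 + t)*(-481705 + 357262) = (-34394 + 126235)*(-481705 + 357262) = 91841*(-124443) = -11428969563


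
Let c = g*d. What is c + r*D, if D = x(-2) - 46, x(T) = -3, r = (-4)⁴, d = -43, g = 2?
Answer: -12630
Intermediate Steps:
r = 256
D = -49 (D = -3 - 46 = -49)
c = -86 (c = 2*(-43) = -86)
c + r*D = -86 + 256*(-49) = -86 - 12544 = -12630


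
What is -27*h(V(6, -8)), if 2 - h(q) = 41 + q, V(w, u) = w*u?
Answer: -243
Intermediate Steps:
V(w, u) = u*w
h(q) = -39 - q (h(q) = 2 - (41 + q) = 2 + (-41 - q) = -39 - q)
-27*h(V(6, -8)) = -27*(-39 - (-8)*6) = -27*(-39 - 1*(-48)) = -27*(-39 + 48) = -27*9 = -243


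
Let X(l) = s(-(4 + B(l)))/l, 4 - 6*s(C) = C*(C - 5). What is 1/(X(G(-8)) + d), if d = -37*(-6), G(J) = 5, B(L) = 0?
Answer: 15/3314 ≈ 0.0045263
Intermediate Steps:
s(C) = ⅔ - C*(-5 + C)/6 (s(C) = ⅔ - C*(C - 5)/6 = ⅔ - C*(-5 + C)/6)
X(l) = -16/(3*l) (X(l) = (⅔ - (4 + 0)²/6 + 5*(-(4 + 0))/6)/l = (⅔ - (-1*4)²/6 + 5*(-1*4)/6)/l = (⅔ - ⅙*(-4)² + (⅚)*(-4))/l = (⅔ - ⅙*16 - 10/3)/l = (⅔ - 8/3 - 10/3)/l = -16/(3*l))
d = 222
1/(X(G(-8)) + d) = 1/(-16/3/5 + 222) = 1/(-16/3*⅕ + 222) = 1/(-16/15 + 222) = 1/(3314/15) = 15/3314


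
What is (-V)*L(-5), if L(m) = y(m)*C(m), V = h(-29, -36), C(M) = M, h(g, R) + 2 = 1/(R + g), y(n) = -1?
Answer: 131/13 ≈ 10.077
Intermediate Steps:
h(g, R) = -2 + 1/(R + g)
V = -131/65 (V = (1 - 2*(-36) - 2*(-29))/(-36 - 29) = (1 + 72 + 58)/(-65) = -1/65*131 = -131/65 ≈ -2.0154)
L(m) = -m
(-V)*L(-5) = (-1*(-131/65))*(-1*(-5)) = (131/65)*5 = 131/13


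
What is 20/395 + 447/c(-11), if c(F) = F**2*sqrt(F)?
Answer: 4/79 - 447*I*sqrt(11)/1331 ≈ 0.050633 - 1.1138*I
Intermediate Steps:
c(F) = F**(5/2)
20/395 + 447/c(-11) = 20/395 + 447/((-11)**(5/2)) = 20*(1/395) + 447/((121*I*sqrt(11))) = 4/79 + 447*(-I*sqrt(11)/1331) = 4/79 - 447*I*sqrt(11)/1331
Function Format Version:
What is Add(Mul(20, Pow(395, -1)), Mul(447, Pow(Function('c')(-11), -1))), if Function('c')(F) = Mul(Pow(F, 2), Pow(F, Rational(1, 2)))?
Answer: Add(Rational(4, 79), Mul(Rational(-447, 1331), I, Pow(11, Rational(1, 2)))) ≈ Add(0.050633, Mul(-1.1138, I))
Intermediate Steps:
Function('c')(F) = Pow(F, Rational(5, 2))
Add(Mul(20, Pow(395, -1)), Mul(447, Pow(Function('c')(-11), -1))) = Add(Mul(20, Pow(395, -1)), Mul(447, Pow(Pow(-11, Rational(5, 2)), -1))) = Add(Mul(20, Rational(1, 395)), Mul(447, Pow(Mul(121, I, Pow(11, Rational(1, 2))), -1))) = Add(Rational(4, 79), Mul(447, Mul(Rational(-1, 1331), I, Pow(11, Rational(1, 2))))) = Add(Rational(4, 79), Mul(Rational(-447, 1331), I, Pow(11, Rational(1, 2))))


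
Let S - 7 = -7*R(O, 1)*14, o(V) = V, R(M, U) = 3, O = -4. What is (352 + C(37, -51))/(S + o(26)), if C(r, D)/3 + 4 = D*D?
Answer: -8143/261 ≈ -31.199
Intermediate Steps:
C(r, D) = -12 + 3*D² (C(r, D) = -12 + 3*(D*D) = -12 + 3*D²)
S = -287 (S = 7 - 7*3*14 = 7 - 21*14 = 7 - 294 = -287)
(352 + C(37, -51))/(S + o(26)) = (352 + (-12 + 3*(-51)²))/(-287 + 26) = (352 + (-12 + 3*2601))/(-261) = (352 + (-12 + 7803))*(-1/261) = (352 + 7791)*(-1/261) = 8143*(-1/261) = -8143/261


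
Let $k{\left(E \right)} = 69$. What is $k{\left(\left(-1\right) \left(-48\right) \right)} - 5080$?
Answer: $-5011$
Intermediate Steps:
$k{\left(\left(-1\right) \left(-48\right) \right)} - 5080 = 69 - 5080 = -5011$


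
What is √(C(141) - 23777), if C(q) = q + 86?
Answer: 5*I*√942 ≈ 153.46*I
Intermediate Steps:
C(q) = 86 + q
√(C(141) - 23777) = √((86 + 141) - 23777) = √(227 - 23777) = √(-23550) = 5*I*√942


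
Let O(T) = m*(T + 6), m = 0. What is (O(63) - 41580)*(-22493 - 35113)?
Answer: 2395257480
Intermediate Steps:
O(T) = 0 (O(T) = 0*(T + 6) = 0*(6 + T) = 0)
(O(63) - 41580)*(-22493 - 35113) = (0 - 41580)*(-22493 - 35113) = -41580*(-57606) = 2395257480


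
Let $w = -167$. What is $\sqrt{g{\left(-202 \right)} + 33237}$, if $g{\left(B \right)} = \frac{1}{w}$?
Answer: $\frac{\sqrt{926946526}}{167} \approx 182.31$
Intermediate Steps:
$g{\left(B \right)} = - \frac{1}{167}$ ($g{\left(B \right)} = \frac{1}{-167} = - \frac{1}{167}$)
$\sqrt{g{\left(-202 \right)} + 33237} = \sqrt{- \frac{1}{167} + 33237} = \sqrt{\frac{5550578}{167}} = \frac{\sqrt{926946526}}{167}$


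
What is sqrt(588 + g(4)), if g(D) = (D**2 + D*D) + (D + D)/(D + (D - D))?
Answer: sqrt(622) ≈ 24.940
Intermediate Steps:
g(D) = 2 + 2*D**2 (g(D) = (D**2 + D**2) + (2*D)/(D + 0) = 2*D**2 + (2*D)/D = 2*D**2 + 2 = 2 + 2*D**2)
sqrt(588 + g(4)) = sqrt(588 + (2 + 2*4**2)) = sqrt(588 + (2 + 2*16)) = sqrt(588 + (2 + 32)) = sqrt(588 + 34) = sqrt(622)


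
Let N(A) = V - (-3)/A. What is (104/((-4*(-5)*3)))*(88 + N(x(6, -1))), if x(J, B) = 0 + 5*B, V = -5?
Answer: 10712/75 ≈ 142.83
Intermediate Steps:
x(J, B) = 5*B
N(A) = -5 + 3/A (N(A) = -5 - (-3)/A = -5 + 3/A)
(104/((-4*(-5)*3)))*(88 + N(x(6, -1))) = (104/((-4*(-5)*3)))*(88 + (-5 + 3/((5*(-1))))) = (104/((20*3)))*(88 + (-5 + 3/(-5))) = (104/60)*(88 + (-5 + 3*(-⅕))) = (104*(1/60))*(88 + (-5 - ⅗)) = 26*(88 - 28/5)/15 = (26/15)*(412/5) = 10712/75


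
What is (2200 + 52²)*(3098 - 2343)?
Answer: 3702520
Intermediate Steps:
(2200 + 52²)*(3098 - 2343) = (2200 + 2704)*755 = 4904*755 = 3702520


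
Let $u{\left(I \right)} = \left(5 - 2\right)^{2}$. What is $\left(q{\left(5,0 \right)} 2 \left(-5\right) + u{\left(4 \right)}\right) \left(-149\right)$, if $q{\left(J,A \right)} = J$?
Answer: $6109$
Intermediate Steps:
$u{\left(I \right)} = 9$ ($u{\left(I \right)} = 3^{2} = 9$)
$\left(q{\left(5,0 \right)} 2 \left(-5\right) + u{\left(4 \right)}\right) \left(-149\right) = \left(5 \cdot 2 \left(-5\right) + 9\right) \left(-149\right) = \left(10 \left(-5\right) + 9\right) \left(-149\right) = \left(-50 + 9\right) \left(-149\right) = \left(-41\right) \left(-149\right) = 6109$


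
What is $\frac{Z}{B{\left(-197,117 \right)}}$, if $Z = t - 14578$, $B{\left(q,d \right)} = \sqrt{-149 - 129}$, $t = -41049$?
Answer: $\frac{55627 i \sqrt{278}}{278} \approx 3336.3 i$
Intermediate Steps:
$B{\left(q,d \right)} = i \sqrt{278}$ ($B{\left(q,d \right)} = \sqrt{-278} = i \sqrt{278}$)
$Z = -55627$ ($Z = -41049 - 14578 = -55627$)
$\frac{Z}{B{\left(-197,117 \right)}} = - \frac{55627}{i \sqrt{278}} = - 55627 \left(- \frac{i \sqrt{278}}{278}\right) = \frac{55627 i \sqrt{278}}{278}$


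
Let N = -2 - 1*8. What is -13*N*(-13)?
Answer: -1690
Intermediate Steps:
N = -10 (N = -2 - 8 = -10)
-13*N*(-13) = -13*(-10)*(-13) = 130*(-13) = -1690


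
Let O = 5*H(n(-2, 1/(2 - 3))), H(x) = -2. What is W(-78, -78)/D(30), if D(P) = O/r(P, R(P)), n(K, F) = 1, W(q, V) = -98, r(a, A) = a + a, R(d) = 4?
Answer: 588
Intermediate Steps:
r(a, A) = 2*a
O = -10 (O = 5*(-2) = -10)
D(P) = -5/P (D(P) = -10*1/(2*P) = -5/P)
W(-78, -78)/D(30) = -98/((-5/30)) = -98/((-5*1/30)) = -98/(-1/6) = -98*(-6) = 588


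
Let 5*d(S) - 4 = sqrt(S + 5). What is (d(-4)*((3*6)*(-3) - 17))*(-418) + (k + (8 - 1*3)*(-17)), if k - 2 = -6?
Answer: 29589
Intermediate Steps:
k = -4 (k = 2 - 6 = -4)
d(S) = 4/5 + sqrt(5 + S)/5 (d(S) = 4/5 + sqrt(S + 5)/5 = 4/5 + sqrt(5 + S)/5)
(d(-4)*((3*6)*(-3) - 17))*(-418) + (k + (8 - 1*3)*(-17)) = ((4/5 + sqrt(5 - 4)/5)*((3*6)*(-3) - 17))*(-418) + (-4 + (8 - 1*3)*(-17)) = ((4/5 + sqrt(1)/5)*(18*(-3) - 17))*(-418) + (-4 + (8 - 3)*(-17)) = ((4/5 + (1/5)*1)*(-54 - 17))*(-418) + (-4 + 5*(-17)) = ((4/5 + 1/5)*(-71))*(-418) + (-4 - 85) = (1*(-71))*(-418) - 89 = -71*(-418) - 89 = 29678 - 89 = 29589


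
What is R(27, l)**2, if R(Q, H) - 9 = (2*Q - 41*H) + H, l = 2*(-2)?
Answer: 49729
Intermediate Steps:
l = -4
R(Q, H) = 9 - 40*H + 2*Q (R(Q, H) = 9 + ((2*Q - 41*H) + H) = 9 + ((-41*H + 2*Q) + H) = 9 + (-40*H + 2*Q) = 9 - 40*H + 2*Q)
R(27, l)**2 = (9 - 40*(-4) + 2*27)**2 = (9 + 160 + 54)**2 = 223**2 = 49729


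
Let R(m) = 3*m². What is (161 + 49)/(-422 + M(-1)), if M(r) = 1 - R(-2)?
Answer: -210/433 ≈ -0.48499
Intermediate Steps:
M(r) = -11 (M(r) = 1 - 3*(-2)² = 1 - 3*4 = 1 - 1*12 = 1 - 12 = -11)
(161 + 49)/(-422 + M(-1)) = (161 + 49)/(-422 - 11) = 210/(-433) = 210*(-1/433) = -210/433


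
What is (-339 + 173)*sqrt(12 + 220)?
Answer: -332*sqrt(58) ≈ -2528.4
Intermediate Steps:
(-339 + 173)*sqrt(12 + 220) = -332*sqrt(58)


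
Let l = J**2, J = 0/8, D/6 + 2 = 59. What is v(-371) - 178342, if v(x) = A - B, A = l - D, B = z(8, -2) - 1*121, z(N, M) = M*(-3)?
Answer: -178569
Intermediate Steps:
D = 342 (D = -12 + 6*59 = -12 + 354 = 342)
z(N, M) = -3*M
J = 0 (J = 0*(1/8) = 0)
B = -115 (B = -3*(-2) - 1*121 = 6 - 121 = -115)
l = 0 (l = 0**2 = 0)
A = -342 (A = 0 - 1*342 = 0 - 342 = -342)
v(x) = -227 (v(x) = -342 - 1*(-115) = -342 + 115 = -227)
v(-371) - 178342 = -227 - 178342 = -178569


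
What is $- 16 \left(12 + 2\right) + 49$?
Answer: $-175$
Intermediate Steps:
$- 16 \left(12 + 2\right) + 49 = \left(-16\right) 14 + 49 = -224 + 49 = -175$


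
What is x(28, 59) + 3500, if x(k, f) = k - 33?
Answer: 3495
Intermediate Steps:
x(k, f) = -33 + k
x(28, 59) + 3500 = (-33 + 28) + 3500 = -5 + 3500 = 3495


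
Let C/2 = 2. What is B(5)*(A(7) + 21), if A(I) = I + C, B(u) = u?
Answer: 160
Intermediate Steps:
C = 4 (C = 2*2 = 4)
A(I) = 4 + I (A(I) = I + 4 = 4 + I)
B(5)*(A(7) + 21) = 5*((4 + 7) + 21) = 5*(11 + 21) = 5*32 = 160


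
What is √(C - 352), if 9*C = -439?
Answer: I*√3607/3 ≈ 20.019*I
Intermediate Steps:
C = -439/9 (C = (⅑)*(-439) = -439/9 ≈ -48.778)
√(C - 352) = √(-439/9 - 352) = √(-3607/9) = I*√3607/3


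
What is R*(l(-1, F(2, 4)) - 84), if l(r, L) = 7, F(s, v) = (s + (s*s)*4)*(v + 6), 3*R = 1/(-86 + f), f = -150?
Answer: 77/708 ≈ 0.10876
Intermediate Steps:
R = -1/708 (R = 1/(3*(-86 - 150)) = (⅓)/(-236) = (⅓)*(-1/236) = -1/708 ≈ -0.0014124)
F(s, v) = (6 + v)*(s + 4*s²) (F(s, v) = (s + s²*4)*(6 + v) = (s + 4*s²)*(6 + v) = (6 + v)*(s + 4*s²))
R*(l(-1, F(2, 4)) - 84) = -(7 - 84)/708 = -1/708*(-77) = 77/708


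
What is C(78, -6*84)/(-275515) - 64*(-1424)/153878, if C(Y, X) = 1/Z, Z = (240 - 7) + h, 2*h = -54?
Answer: 2586261432181/4366756808510 ≈ 0.59226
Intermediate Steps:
h = -27 (h = (½)*(-54) = -27)
Z = 206 (Z = (240 - 7) - 27 = 233 - 27 = 206)
C(Y, X) = 1/206
C(78, -6*84)/(-275515) - 64*(-1424)/153878 = (1/206)/(-275515) - 64*(-1424)/153878 = (1/206)*(-1/275515) + 91136*(1/153878) = -1/56756090 + 45568/76939 = 2586261432181/4366756808510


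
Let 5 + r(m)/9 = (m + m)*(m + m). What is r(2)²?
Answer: 9801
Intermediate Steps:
r(m) = -45 + 36*m² (r(m) = -45 + 9*((m + m)*(m + m)) = -45 + 9*((2*m)*(2*m)) = -45 + 9*(4*m²) = -45 + 36*m²)
r(2)² = (-45 + 36*2²)² = (-45 + 36*4)² = (-45 + 144)² = 99² = 9801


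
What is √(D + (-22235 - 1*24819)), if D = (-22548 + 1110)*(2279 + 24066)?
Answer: 2*I*√141207791 ≈ 23766.0*I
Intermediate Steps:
D = -564784110 (D = -21438*26345 = -564784110)
√(D + (-22235 - 1*24819)) = √(-564784110 + (-22235 - 1*24819)) = √(-564784110 + (-22235 - 24819)) = √(-564784110 - 47054) = √(-564831164) = 2*I*√141207791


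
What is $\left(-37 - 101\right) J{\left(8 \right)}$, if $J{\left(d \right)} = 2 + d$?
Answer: $-1380$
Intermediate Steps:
$\left(-37 - 101\right) J{\left(8 \right)} = \left(-37 - 101\right) \left(2 + 8\right) = \left(-138\right) 10 = -1380$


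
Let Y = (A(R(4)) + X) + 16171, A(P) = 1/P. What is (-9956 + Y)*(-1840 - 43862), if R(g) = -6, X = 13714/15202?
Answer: -2159227787727/7601 ≈ -2.8407e+8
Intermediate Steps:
X = 6857/7601 (X = 13714*(1/15202) = 6857/7601 ≈ 0.90212)
Y = 737528167/45606 (Y = (1/(-6) + 6857/7601) + 16171 = (-⅙ + 6857/7601) + 16171 = 33541/45606 + 16171 = 737528167/45606 ≈ 16172.)
(-9956 + Y)*(-1840 - 43862) = (-9956 + 737528167/45606)*(-1840 - 43862) = (283474831/45606)*(-45702) = -2159227787727/7601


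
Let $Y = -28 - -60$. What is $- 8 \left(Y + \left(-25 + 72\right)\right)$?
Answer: $-632$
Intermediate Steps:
$Y = 32$ ($Y = -28 + 60 = 32$)
$- 8 \left(Y + \left(-25 + 72\right)\right) = - 8 \left(32 + \left(-25 + 72\right)\right) = - 8 \left(32 + 47\right) = \left(-8\right) 79 = -632$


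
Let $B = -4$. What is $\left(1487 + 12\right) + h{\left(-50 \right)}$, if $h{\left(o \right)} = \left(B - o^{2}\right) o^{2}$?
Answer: $-6258501$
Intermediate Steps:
$h{\left(o \right)} = o^{2} \left(-4 - o^{2}\right)$ ($h{\left(o \right)} = \left(-4 - o^{2}\right) o^{2} = o^{2} \left(-4 - o^{2}\right)$)
$\left(1487 + 12\right) + h{\left(-50 \right)} = \left(1487 + 12\right) + \left(-50\right)^{2} \left(-4 - \left(-50\right)^{2}\right) = 1499 + 2500 \left(-4 - 2500\right) = 1499 + 2500 \left(-2504\right) = 1499 - 6260000 = -6258501$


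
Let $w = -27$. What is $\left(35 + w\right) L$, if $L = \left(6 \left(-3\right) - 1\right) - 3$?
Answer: $-176$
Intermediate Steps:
$L = -22$ ($L = \left(-18 - 1\right) - 3 = -19 - 3 = -22$)
$\left(35 + w\right) L = \left(35 - 27\right) \left(-22\right) = 8 \left(-22\right) = -176$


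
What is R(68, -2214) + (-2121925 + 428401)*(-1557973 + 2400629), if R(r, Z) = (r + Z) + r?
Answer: -1427058161822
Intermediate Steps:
R(r, Z) = Z + 2*r (R(r, Z) = (Z + r) + r = Z + 2*r)
R(68, -2214) + (-2121925 + 428401)*(-1557973 + 2400629) = (-2214 + 2*68) + (-2121925 + 428401)*(-1557973 + 2400629) = (-2214 + 136) - 1693524*842656 = -2078 - 1427058159744 = -1427058161822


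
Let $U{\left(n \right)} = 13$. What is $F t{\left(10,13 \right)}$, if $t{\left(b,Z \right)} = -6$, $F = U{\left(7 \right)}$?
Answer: $-78$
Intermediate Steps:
$F = 13$
$F t{\left(10,13 \right)} = 13 \left(-6\right) = -78$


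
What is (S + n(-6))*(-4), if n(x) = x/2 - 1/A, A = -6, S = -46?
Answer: 586/3 ≈ 195.33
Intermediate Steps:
n(x) = ⅙ + x/2 (n(x) = x/2 - 1/(-6) = x*(½) - 1*(-⅙) = x/2 + ⅙ = ⅙ + x/2)
(S + n(-6))*(-4) = (-46 + (⅙ + (½)*(-6)))*(-4) = (-46 + (⅙ - 3))*(-4) = (-46 - 17/6)*(-4) = -293/6*(-4) = 586/3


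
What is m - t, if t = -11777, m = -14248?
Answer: -2471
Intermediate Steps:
m - t = -14248 - 1*(-11777) = -14248 + 11777 = -2471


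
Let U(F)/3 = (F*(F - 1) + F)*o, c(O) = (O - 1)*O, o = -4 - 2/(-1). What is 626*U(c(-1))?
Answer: -15024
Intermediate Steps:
o = -2 (o = -4 - 2*(-1) = -4 + 2 = -2)
c(O) = O*(-1 + O) (c(O) = (-1 + O)*O = O*(-1 + O))
U(F) = -6*F - 6*F*(-1 + F) (U(F) = 3*((F*(F - 1) + F)*(-2)) = 3*((F*(-1 + F) + F)*(-2)) = 3*((F + F*(-1 + F))*(-2)) = 3*(-2*F - 2*F*(-1 + F)) = -6*F - 6*F*(-1 + F))
626*U(c(-1)) = 626*(-6*(-1 - 1)²) = 626*(-6*(-1*(-2))²) = 626*(-6*2²) = 626*(-6*4) = 626*(-24) = -15024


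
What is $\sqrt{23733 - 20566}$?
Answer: $\sqrt{3167} \approx 56.276$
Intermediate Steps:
$\sqrt{23733 - 20566} = \sqrt{3167}$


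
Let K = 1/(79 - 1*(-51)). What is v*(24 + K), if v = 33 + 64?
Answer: 302737/130 ≈ 2328.7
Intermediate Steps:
v = 97
K = 1/130 (K = 1/(79 + 51) = 1/130 ≈ 0.0076923)
v*(24 + K) = 97*(24 + 1/130) = 97*(3121/130) = 302737/130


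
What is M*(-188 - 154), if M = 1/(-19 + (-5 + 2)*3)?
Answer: 171/14 ≈ 12.214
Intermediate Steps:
M = -1/28 (M = 1/(-19 - 3*3) = 1/(-19 - 9) = 1/(-28) = -1/28 ≈ -0.035714)
M*(-188 - 154) = -(-188 - 154)/28 = -1/28*(-342) = 171/14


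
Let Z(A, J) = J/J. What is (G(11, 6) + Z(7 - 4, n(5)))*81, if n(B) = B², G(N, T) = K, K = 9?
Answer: 810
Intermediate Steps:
G(N, T) = 9
Z(A, J) = 1
(G(11, 6) + Z(7 - 4, n(5)))*81 = (9 + 1)*81 = 10*81 = 810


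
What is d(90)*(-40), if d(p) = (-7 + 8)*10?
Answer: -400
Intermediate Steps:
d(p) = 10 (d(p) = 1*10 = 10)
d(90)*(-40) = 10*(-40) = -400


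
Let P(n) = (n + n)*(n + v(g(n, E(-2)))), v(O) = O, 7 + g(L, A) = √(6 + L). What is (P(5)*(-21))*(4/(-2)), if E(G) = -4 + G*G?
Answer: -840 + 420*√11 ≈ 552.98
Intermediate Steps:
E(G) = -4 + G²
g(L, A) = -7 + √(6 + L)
P(n) = 2*n*(-7 + n + √(6 + n)) (P(n) = (n + n)*(n + (-7 + √(6 + n))) = (2*n)*(-7 + n + √(6 + n)) = 2*n*(-7 + n + √(6 + n)))
(P(5)*(-21))*(4/(-2)) = ((2*5*(-7 + 5 + √(6 + 5)))*(-21))*(4/(-2)) = ((2*5*(-7 + 5 + √11))*(-21))*(4*(-½)) = ((2*5*(-2 + √11))*(-21))*(-2) = ((-20 + 10*√11)*(-21))*(-2) = (420 - 210*√11)*(-2) = -840 + 420*√11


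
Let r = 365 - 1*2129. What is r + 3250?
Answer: 1486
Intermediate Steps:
r = -1764 (r = 365 - 2129 = -1764)
r + 3250 = -1764 + 3250 = 1486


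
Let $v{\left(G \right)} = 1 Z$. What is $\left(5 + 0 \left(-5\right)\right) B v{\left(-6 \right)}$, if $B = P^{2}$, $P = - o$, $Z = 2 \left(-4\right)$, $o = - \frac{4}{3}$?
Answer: $- \frac{640}{9} \approx -71.111$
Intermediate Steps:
$o = - \frac{4}{3}$ ($o = \left(-4\right) \frac{1}{3} = - \frac{4}{3} \approx -1.3333$)
$Z = -8$
$P = \frac{4}{3}$ ($P = \left(-1\right) \left(- \frac{4}{3}\right) = \frac{4}{3} \approx 1.3333$)
$v{\left(G \right)} = -8$ ($v{\left(G \right)} = 1 \left(-8\right) = -8$)
$B = \frac{16}{9}$ ($B = \left(\frac{4}{3}\right)^{2} = \frac{16}{9} \approx 1.7778$)
$\left(5 + 0 \left(-5\right)\right) B v{\left(-6 \right)} = \left(5 + 0 \left(-5\right)\right) \frac{16}{9} \left(-8\right) = \left(5 + 0\right) \frac{16}{9} \left(-8\right) = 5 \cdot \frac{16}{9} \left(-8\right) = \frac{80}{9} \left(-8\right) = - \frac{640}{9}$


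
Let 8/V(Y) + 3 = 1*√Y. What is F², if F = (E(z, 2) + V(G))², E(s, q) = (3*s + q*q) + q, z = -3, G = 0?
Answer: 83521/81 ≈ 1031.1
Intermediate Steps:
E(s, q) = q + q² + 3*s (E(s, q) = (3*s + q²) + q = (q² + 3*s) + q = q + q² + 3*s)
V(Y) = 8/(-3 + √Y) (V(Y) = 8/(-3 + 1*√Y) = 8/(-3 + √Y))
F = 289/9 (F = ((2 + 2² + 3*(-3)) + 8/(-3 + √0))² = ((2 + 4 - 9) + 8/(-3 + 0))² = (-3 + 8/(-3))² = (-3 + 8*(-⅓))² = (-3 - 8/3)² = (-17/3)² = 289/9 ≈ 32.111)
F² = (289/9)² = 83521/81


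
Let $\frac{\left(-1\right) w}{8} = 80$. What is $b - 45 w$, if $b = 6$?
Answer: $28806$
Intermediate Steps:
$w = -640$ ($w = \left(-8\right) 80 = -640$)
$b - 45 w = 6 - -28800 = 6 + 28800 = 28806$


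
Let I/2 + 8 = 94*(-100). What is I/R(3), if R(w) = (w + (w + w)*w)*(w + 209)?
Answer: -224/53 ≈ -4.2264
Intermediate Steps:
R(w) = (209 + w)*(w + 2*w**2) (R(w) = (w + (2*w)*w)*(209 + w) = (w + 2*w**2)*(209 + w) = (209 + w)*(w + 2*w**2))
I = -18816 (I = -16 + 2*(94*(-100)) = -16 + 2*(-9400) = -16 - 18800 = -18816)
I/R(3) = -18816*1/(3*(209 + 2*3**2 + 419*3)) = -18816*1/(3*(209 + 2*9 + 1257)) = -18816*1/(3*(209 + 18 + 1257)) = -18816/(3*1484) = -18816/4452 = -18816*1/4452 = -224/53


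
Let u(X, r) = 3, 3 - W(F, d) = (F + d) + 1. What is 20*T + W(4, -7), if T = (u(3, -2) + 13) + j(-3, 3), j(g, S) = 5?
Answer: 425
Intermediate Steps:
W(F, d) = 2 - F - d (W(F, d) = 3 - ((F + d) + 1) = 3 - (1 + F + d) = 3 + (-1 - F - d) = 2 - F - d)
T = 21 (T = (3 + 13) + 5 = 16 + 5 = 21)
20*T + W(4, -7) = 20*21 + (2 - 1*4 - 1*(-7)) = 420 + (2 - 4 + 7) = 420 + 5 = 425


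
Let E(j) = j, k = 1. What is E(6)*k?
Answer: 6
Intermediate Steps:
E(6)*k = 6*1 = 6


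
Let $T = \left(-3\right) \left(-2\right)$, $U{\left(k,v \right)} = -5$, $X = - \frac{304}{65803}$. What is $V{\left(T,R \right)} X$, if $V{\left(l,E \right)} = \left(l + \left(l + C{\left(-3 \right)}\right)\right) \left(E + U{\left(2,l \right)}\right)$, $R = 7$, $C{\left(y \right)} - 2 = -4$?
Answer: $- \frac{6080}{65803} \approx -0.092397$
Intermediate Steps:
$C{\left(y \right)} = -2$ ($C{\left(y \right)} = 2 - 4 = -2$)
$X = - \frac{304}{65803}$ ($X = \left(-304\right) \frac{1}{65803} = - \frac{304}{65803} \approx -0.0046199$)
$T = 6$
$V{\left(l,E \right)} = \left(-5 + E\right) \left(-2 + 2 l\right)$ ($V{\left(l,E \right)} = \left(l + \left(l - 2\right)\right) \left(E - 5\right) = \left(l + \left(-2 + l\right)\right) \left(-5 + E\right) = \left(-2 + 2 l\right) \left(-5 + E\right) = \left(-5 + E\right) \left(-2 + 2 l\right)$)
$V{\left(T,R \right)} X = \left(10 - 60 - 14 + 2 \cdot 7 \cdot 6\right) \left(- \frac{304}{65803}\right) = \left(10 - 60 - 14 + 84\right) \left(- \frac{304}{65803}\right) = 20 \left(- \frac{304}{65803}\right) = - \frac{6080}{65803}$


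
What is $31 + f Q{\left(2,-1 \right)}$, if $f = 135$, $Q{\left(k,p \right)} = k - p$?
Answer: $436$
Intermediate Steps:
$31 + f Q{\left(2,-1 \right)} = 31 + 135 \left(2 - -1\right) = 31 + 135 \left(2 + 1\right) = 31 + 135 \cdot 3 = 31 + 405 = 436$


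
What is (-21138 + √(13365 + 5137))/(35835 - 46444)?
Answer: 21138/10609 - 29*√22/10609 ≈ 1.9796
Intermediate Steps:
(-21138 + √(13365 + 5137))/(35835 - 46444) = (-21138 + √18502)/(-10609) = (-21138 + 29*√22)*(-1/10609) = 21138/10609 - 29*√22/10609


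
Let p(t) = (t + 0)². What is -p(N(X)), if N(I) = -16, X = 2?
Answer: -256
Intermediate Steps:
p(t) = t²
-p(N(X)) = -1*(-16)² = -1*256 = -256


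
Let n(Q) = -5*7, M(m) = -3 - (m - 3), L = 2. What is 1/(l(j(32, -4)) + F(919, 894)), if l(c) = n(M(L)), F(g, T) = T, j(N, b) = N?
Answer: 1/859 ≈ 0.0011641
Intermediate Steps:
M(m) = -m (M(m) = -3 - (-3 + m) = -3 + (3 - m) = -m)
n(Q) = -35
l(c) = -35
1/(l(j(32, -4)) + F(919, 894)) = 1/(-35 + 894) = 1/859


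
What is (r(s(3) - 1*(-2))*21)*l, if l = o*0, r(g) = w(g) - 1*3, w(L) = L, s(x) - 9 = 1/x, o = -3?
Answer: 0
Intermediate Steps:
s(x) = 9 + 1/x
r(g) = -3 + g (r(g) = g - 1*3 = g - 3 = -3 + g)
l = 0 (l = -3*0 = 0)
(r(s(3) - 1*(-2))*21)*l = ((-3 + ((9 + 1/3) - 1*(-2)))*21)*0 = ((-3 + ((9 + ⅓) + 2))*21)*0 = ((-3 + (28/3 + 2))*21)*0 = ((-3 + 34/3)*21)*0 = ((25/3)*21)*0 = 175*0 = 0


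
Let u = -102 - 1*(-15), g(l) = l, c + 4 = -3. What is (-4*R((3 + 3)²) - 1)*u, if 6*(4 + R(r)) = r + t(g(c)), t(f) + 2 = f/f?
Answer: 725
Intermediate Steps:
c = -7 (c = -4 - 3 = -7)
t(f) = -1 (t(f) = -2 + f/f = -2 + 1 = -1)
R(r) = -25/6 + r/6 (R(r) = -4 + (r - 1)/6 = -4 + (-1 + r)/6 = -4 + (-⅙ + r/6) = -25/6 + r/6)
u = -87 (u = -102 + 15 = -87)
(-4*R((3 + 3)²) - 1)*u = (-4*(-25/6 + (3 + 3)²/6) - 1)*(-87) = (-4*(-25/6 + (⅙)*6²) - 1)*(-87) = (-4*(-25/6 + (⅙)*36) - 1)*(-87) = (-4*(-25/6 + 6) - 1)*(-87) = (-4*11/6 - 1)*(-87) = (-22/3 - 1)*(-87) = -25/3*(-87) = 725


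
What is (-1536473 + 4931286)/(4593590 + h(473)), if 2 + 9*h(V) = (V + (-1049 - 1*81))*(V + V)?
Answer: 30553317/40720786 ≈ 0.75031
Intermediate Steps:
h(V) = -2/9 + 2*V*(-1130 + V)/9 (h(V) = -2/9 + ((V + (-1049 - 1*81))*(V + V))/9 = -2/9 + ((V + (-1049 - 81))*(2*V))/9 = -2/9 + ((V - 1130)*(2*V))/9 = -2/9 + ((-1130 + V)*(2*V))/9 = -2/9 + (2*V*(-1130 + V))/9 = -2/9 + 2*V*(-1130 + V)/9)
(-1536473 + 4931286)/(4593590 + h(473)) = (-1536473 + 4931286)/(4593590 + (-2/9 - 2260/9*473 + (2/9)*473**2)) = 3394813/(4593590 + (-2/9 - 1068980/9 + (2/9)*223729)) = 3394813/(4593590 + (-2/9 - 1068980/9 + 447458/9)) = 3394813/(4593590 - 621524/9) = 3394813/(40720786/9) = 3394813*(9/40720786) = 30553317/40720786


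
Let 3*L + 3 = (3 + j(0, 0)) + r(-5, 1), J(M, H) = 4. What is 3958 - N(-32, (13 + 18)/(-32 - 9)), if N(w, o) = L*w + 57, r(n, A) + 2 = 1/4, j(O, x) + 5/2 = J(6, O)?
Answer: 11695/3 ≈ 3898.3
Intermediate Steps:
j(O, x) = 3/2 (j(O, x) = -5/2 + 4 = 3/2)
r(n, A) = -7/4 (r(n, A) = -2 + 1/4 = -2 + ¼ = -7/4)
L = -1/12 (L = -1 + ((3 + 3/2) - 7/4)/3 = -1 + (9/2 - 7/4)/3 = -1 + (⅓)*(11/4) = -1 + 11/12 = -1/12 ≈ -0.083333)
N(w, o) = 57 - w/12 (N(w, o) = -w/12 + 57 = 57 - w/12)
3958 - N(-32, (13 + 18)/(-32 - 9)) = 3958 - (57 - 1/12*(-32)) = 3958 - (57 + 8/3) = 3958 - 1*179/3 = 3958 - 179/3 = 11695/3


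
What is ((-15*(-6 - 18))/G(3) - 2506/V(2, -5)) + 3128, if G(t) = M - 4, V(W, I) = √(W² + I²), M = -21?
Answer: 15568/5 - 2506*√29/29 ≈ 2648.2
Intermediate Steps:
V(W, I) = √(I² + W²)
G(t) = -25 (G(t) = -21 - 4 = -25)
((-15*(-6 - 18))/G(3) - 2506/V(2, -5)) + 3128 = (-15*(-6 - 18)/(-25) - 2506/√((-5)² + 2²)) + 3128 = (-15*(-24)*(-1/25) - 2506/√(25 + 4)) + 3128 = (360*(-1/25) - 2506*√29/29) + 3128 = (-72/5 - 2506*√29/29) + 3128 = 15568/5 - 2506*√29/29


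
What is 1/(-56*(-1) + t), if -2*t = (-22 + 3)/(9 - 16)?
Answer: 14/765 ≈ 0.018301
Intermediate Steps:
t = -19/14 (t = -(-22 + 3)/(2*(9 - 16)) = -(-19)/(2*(-7)) = -(-19)*(-1)/(2*7) = -½*19/7 = -19/14 ≈ -1.3571)
1/(-56*(-1) + t) = 1/(-56*(-1) - 19/14) = 1/(-7*(-8) - 19/14) = 1/(56 - 19/14) = 1/(765/14) = 14/765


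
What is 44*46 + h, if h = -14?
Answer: 2010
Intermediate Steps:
44*46 + h = 44*46 - 14 = 2024 - 14 = 2010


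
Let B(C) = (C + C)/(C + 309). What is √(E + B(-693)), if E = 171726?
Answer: √10990695/8 ≈ 414.40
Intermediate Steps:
B(C) = 2*C/(309 + C) (B(C) = (2*C)/(309 + C) = 2*C/(309 + C))
√(E + B(-693)) = √(171726 + 2*(-693)/(309 - 693)) = √(171726 + 2*(-693)/(-384)) = √(171726 + 2*(-693)*(-1/384)) = √(171726 + 231/64) = √(10990695/64) = √10990695/8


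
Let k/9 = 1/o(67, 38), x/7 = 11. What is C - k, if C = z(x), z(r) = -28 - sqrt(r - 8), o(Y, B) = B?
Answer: -1073/38 - sqrt(69) ≈ -36.543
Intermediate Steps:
x = 77 (x = 7*11 = 77)
z(r) = -28 - sqrt(-8 + r)
k = 9/38 ≈ 0.23684
C = -28 - sqrt(69) (C = -28 - sqrt(-8 + 77) = -28 - sqrt(69) ≈ -36.307)
C - k = (-28 - sqrt(69)) - 1*9/38 = (-28 - sqrt(69)) - 9/38 = -1073/38 - sqrt(69)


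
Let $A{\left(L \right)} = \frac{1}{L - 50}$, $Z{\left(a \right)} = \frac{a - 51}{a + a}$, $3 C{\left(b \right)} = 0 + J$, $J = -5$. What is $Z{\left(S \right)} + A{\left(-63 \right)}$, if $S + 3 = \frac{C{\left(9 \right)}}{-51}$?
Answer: $\frac{932133}{102604} \approx 9.0848$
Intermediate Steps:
$C{\left(b \right)} = - \frac{5}{3}$ ($C{\left(b \right)} = \frac{0 - 5}{3} = \frac{1}{3} \left(-5\right) = - \frac{5}{3}$)
$S = - \frac{454}{153}$ ($S = -3 - \frac{5}{3 \left(-51\right)} = -3 - - \frac{5}{153} = -3 + \frac{5}{153} = - \frac{454}{153} \approx -2.9673$)
$Z{\left(a \right)} = \frac{-51 + a}{2 a}$
$A{\left(L \right)} = \frac{1}{-50 + L}$
$Z{\left(S \right)} + A{\left(-63 \right)} = \frac{-51 - \frac{454}{153}}{2 \left(- \frac{454}{153}\right)} + \frac{1}{-50 - 63} = \frac{1}{2} \left(- \frac{153}{454}\right) \left(- \frac{8257}{153}\right) + \frac{1}{-113} = \frac{8257}{908} - \frac{1}{113} = \frac{932133}{102604}$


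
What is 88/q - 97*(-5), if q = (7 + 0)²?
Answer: 23853/49 ≈ 486.80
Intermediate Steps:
q = 49 (q = 7² = 49)
88/q - 97*(-5) = 88/49 - 97*(-5) = 88*(1/49) + 485 = 88/49 + 485 = 23853/49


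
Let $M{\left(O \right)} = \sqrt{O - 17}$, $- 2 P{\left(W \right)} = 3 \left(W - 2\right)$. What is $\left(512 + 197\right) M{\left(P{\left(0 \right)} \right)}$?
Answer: $709 i \sqrt{14} \approx 2652.8 i$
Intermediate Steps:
$P{\left(W \right)} = 3 - \frac{3 W}{2}$ ($P{\left(W \right)} = - \frac{3 \left(W - 2\right)}{2} = - \frac{3 \left(-2 + W\right)}{2} = - \frac{-6 + 3 W}{2} = 3 - \frac{3 W}{2}$)
$M{\left(O \right)} = \sqrt{-17 + O}$
$\left(512 + 197\right) M{\left(P{\left(0 \right)} \right)} = \left(512 + 197\right) \sqrt{-17 + \left(3 - 0\right)} = 709 \sqrt{-17 + \left(3 + 0\right)} = 709 \sqrt{-17 + 3} = 709 \sqrt{-14} = 709 i \sqrt{14}$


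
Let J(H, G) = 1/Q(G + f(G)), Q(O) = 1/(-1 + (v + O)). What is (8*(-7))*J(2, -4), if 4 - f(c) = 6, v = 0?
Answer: 392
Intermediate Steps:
f(c) = -2 (f(c) = 4 - 1*6 = 4 - 6 = -2)
Q(O) = 1/(-1 + O) (Q(O) = 1/(-1 + (0 + O)) = 1/(-1 + O))
J(H, G) = -3 + G (J(H, G) = 1/(1/(-1 + (G - 2))) = 1/(1/(-1 + (-2 + G))) = 1/(1/(-3 + G)) = -3 + G)
(8*(-7))*J(2, -4) = (8*(-7))*(-3 - 4) = -56*(-7) = 392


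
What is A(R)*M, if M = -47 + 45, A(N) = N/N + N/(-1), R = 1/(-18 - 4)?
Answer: -23/11 ≈ -2.0909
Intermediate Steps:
R = -1/22 (R = 1/(-22) = -1/22 ≈ -0.045455)
A(N) = 1 - N (A(N) = 1 + N*(-1) = 1 - N)
M = -2
A(R)*M = (1 - 1*(-1/22))*(-2) = (1 + 1/22)*(-2) = (23/22)*(-2) = -23/11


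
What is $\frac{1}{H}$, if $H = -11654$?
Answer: $- \frac{1}{11654} \approx -8.5807 \cdot 10^{-5}$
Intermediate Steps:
$\frac{1}{H} = \frac{1}{-11654} = - \frac{1}{11654}$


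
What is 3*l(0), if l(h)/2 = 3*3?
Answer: 54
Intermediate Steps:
l(h) = 18 (l(h) = 2*(3*3) = 2*9 = 18)
3*l(0) = 3*18 = 54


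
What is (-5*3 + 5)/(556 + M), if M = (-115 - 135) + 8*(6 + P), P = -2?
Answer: -5/169 ≈ -0.029586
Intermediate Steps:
M = -218 (M = (-115 - 135) + 8*(6 - 2) = -250 + 8*4 = -250 + 32 = -218)
(-5*3 + 5)/(556 + M) = (-5*3 + 5)/(556 - 218) = (-15 + 5)/338 = -10*1/338 = -5/169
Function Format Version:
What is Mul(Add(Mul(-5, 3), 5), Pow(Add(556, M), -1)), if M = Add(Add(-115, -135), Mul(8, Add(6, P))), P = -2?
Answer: Rational(-5, 169) ≈ -0.029586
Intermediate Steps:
M = -218 (M = Add(Add(-115, -135), Mul(8, Add(6, -2))) = Add(-250, Mul(8, 4)) = Add(-250, 32) = -218)
Mul(Add(Mul(-5, 3), 5), Pow(Add(556, M), -1)) = Mul(Add(Mul(-5, 3), 5), Pow(Add(556, -218), -1)) = Mul(Add(-15, 5), Pow(338, -1)) = Mul(-10, Rational(1, 338)) = Rational(-5, 169)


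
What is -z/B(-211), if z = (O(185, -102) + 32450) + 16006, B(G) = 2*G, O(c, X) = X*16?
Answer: 23412/211 ≈ 110.96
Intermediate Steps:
O(c, X) = 16*X
z = 46824 (z = (16*(-102) + 32450) + 16006 = (-1632 + 32450) + 16006 = 30818 + 16006 = 46824)
-z/B(-211) = -46824/(2*(-211)) = -46824/(-422) = -46824*(-1)/422 = -1*(-23412/211) = 23412/211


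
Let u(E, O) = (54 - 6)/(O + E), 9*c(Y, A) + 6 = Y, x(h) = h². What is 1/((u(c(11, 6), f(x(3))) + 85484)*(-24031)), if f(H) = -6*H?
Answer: -481/988091566532 ≈ -4.8680e-10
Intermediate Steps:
c(Y, A) = -⅔ + Y/9
u(E, O) = 48/(E + O)
1/((u(c(11, 6), f(x(3))) + 85484)*(-24031)) = 1/((48/((-⅔ + (⅑)*11) - 6*3²) + 85484)*(-24031)) = -1/24031/(48/((-⅔ + 11/9) - 6*9) + 85484) = -1/24031/(48/(5/9 - 54) + 85484) = -1/24031/(48/(-481/9) + 85484) = -1/24031/(48*(-9/481) + 85484) = -1/24031/(-432/481 + 85484) = -1/24031/(41117372/481) = (481/41117372)*(-1/24031) = -481/988091566532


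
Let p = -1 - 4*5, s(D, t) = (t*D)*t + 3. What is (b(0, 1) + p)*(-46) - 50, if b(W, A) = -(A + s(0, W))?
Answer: 1100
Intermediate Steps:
s(D, t) = 3 + D*t**2 (s(D, t) = (D*t)*t + 3 = D*t**2 + 3 = 3 + D*t**2)
b(W, A) = -3 - A (b(W, A) = -(A + (3 + 0*W**2)) = -(A + (3 + 0)) = -(A + 3) = -(3 + A) = -3 - A)
p = -21 (p = -1 - 20 = -21)
(b(0, 1) + p)*(-46) - 50 = ((-3 - 1*1) - 21)*(-46) - 50 = ((-3 - 1) - 21)*(-46) - 50 = (-4 - 21)*(-46) - 50 = -25*(-46) - 50 = 1150 - 50 = 1100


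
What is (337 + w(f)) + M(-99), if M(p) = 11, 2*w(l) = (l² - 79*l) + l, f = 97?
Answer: 2539/2 ≈ 1269.5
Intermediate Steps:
w(l) = l²/2 - 39*l (w(l) = ((l² - 79*l) + l)/2 = (l² - 78*l)/2 = l²/2 - 39*l)
(337 + w(f)) + M(-99) = (337 + (½)*97*(-78 + 97)) + 11 = (337 + (½)*97*19) + 11 = (337 + 1843/2) + 11 = 2517/2 + 11 = 2539/2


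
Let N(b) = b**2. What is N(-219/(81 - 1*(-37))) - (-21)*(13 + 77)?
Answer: 26364321/13924 ≈ 1893.4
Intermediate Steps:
N(-219/(81 - 1*(-37))) - (-21)*(13 + 77) = (-219/(81 - 1*(-37)))**2 - (-21)*(13 + 77) = (-219/(81 + 37))**2 - (-21)*90 = (-219/118)**2 - 1*(-1890) = (-219*1/118)**2 + 1890 = (-219/118)**2 + 1890 = 47961/13924 + 1890 = 26364321/13924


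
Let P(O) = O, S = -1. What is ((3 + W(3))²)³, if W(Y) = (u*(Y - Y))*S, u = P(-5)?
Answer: 729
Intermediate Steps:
u = -5
W(Y) = 0 (W(Y) = -5*(Y - Y)*(-1) = -5*0*(-1) = 0*(-1) = 0)
((3 + W(3))²)³ = ((3 + 0)²)³ = (3²)³ = 9³ = 729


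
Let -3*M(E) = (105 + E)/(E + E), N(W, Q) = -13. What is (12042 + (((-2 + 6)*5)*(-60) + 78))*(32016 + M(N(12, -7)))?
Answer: 349627600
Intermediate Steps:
M(E) = -(105 + E)/(6*E) (M(E) = -(105 + E)/(3*(E + E)) = -(105 + E)/(3*(2*E)) = -(105 + E)*1/(2*E)/3 = -(105 + E)/(6*E))
(12042 + (((-2 + 6)*5)*(-60) + 78))*(32016 + M(N(12, -7))) = (12042 + (((-2 + 6)*5)*(-60) + 78))*(32016 + (1/6)*(-105 - 1*(-13))/(-13)) = (12042 + ((4*5)*(-60) + 78))*(32016 + (1/6)*(-1/13)*(-105 + 13)) = (12042 + (20*(-60) + 78))*(32016 + (1/6)*(-1/13)*(-92)) = (12042 + (-1200 + 78))*(32016 + 46/39) = (12042 - 1122)*(1248670/39) = 10920*(1248670/39) = 349627600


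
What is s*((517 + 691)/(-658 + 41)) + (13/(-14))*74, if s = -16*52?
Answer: 6738615/4319 ≈ 1560.2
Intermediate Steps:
s = -832
s*((517 + 691)/(-658 + 41)) + (13/(-14))*74 = -832*(517 + 691)/(-658 + 41) + (13/(-14))*74 = -1005056/(-617) + (13*(-1/14))*74 = -1005056*(-1)/617 - 13/14*74 = -832*(-1208/617) - 481/7 = 1005056/617 - 481/7 = 6738615/4319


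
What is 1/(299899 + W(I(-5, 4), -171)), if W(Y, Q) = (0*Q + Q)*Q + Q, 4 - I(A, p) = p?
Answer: 1/328969 ≈ 3.0398e-6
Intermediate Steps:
I(A, p) = 4 - p
W(Y, Q) = Q + Q² (W(Y, Q) = (0 + Q)*Q + Q = Q*Q + Q = Q² + Q = Q + Q²)
1/(299899 + W(I(-5, 4), -171)) = 1/(299899 - 171*(1 - 171)) = 1/(299899 - 171*(-170)) = 1/(299899 + 29070) = 1/328969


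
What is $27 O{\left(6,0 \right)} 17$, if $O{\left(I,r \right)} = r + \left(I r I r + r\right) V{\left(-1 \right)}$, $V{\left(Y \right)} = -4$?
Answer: $0$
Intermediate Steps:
$O{\left(I,r \right)} = - 3 r - 4 I^{2} r^{2}$ ($O{\left(I,r \right)} = r + \left(I r I r + r\right) \left(-4\right) = r + \left(r I^{2} r + r\right) \left(-4\right) = r + \left(I^{2} r^{2} + r\right) \left(-4\right) = r + \left(r + I^{2} r^{2}\right) \left(-4\right) = r - \left(4 r + 4 I^{2} r^{2}\right) = - 3 r - 4 I^{2} r^{2}$)
$27 O{\left(6,0 \right)} 17 = 27 \cdot 0 \left(-3 - 0 \cdot 6^{2}\right) 17 = 27 \cdot 0 \left(-3 - 0 \cdot 36\right) 17 = 27 \cdot 0 \left(-3 + 0\right) 17 = 27 \cdot 0 \left(-3\right) 17 = 27 \cdot 0 \cdot 17 = 0 \cdot 17 = 0$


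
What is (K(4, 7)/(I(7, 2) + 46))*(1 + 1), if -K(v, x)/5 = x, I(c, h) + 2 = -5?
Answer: -70/39 ≈ -1.7949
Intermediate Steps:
I(c, h) = -7 (I(c, h) = -2 - 5 = -7)
K(v, x) = -5*x
(K(4, 7)/(I(7, 2) + 46))*(1 + 1) = ((-5*7)/(-7 + 46))*(1 + 1) = -35/39*2 = -70/39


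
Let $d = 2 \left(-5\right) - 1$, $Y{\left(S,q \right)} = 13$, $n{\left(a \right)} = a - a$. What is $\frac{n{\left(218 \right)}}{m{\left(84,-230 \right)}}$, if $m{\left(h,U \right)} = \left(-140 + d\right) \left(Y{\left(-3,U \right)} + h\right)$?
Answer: $0$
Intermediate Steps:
$n{\left(a \right)} = 0$
$d = -11$ ($d = -10 - 1 = -11$)
$m{\left(h,U \right)} = -1963 - 151 h$ ($m{\left(h,U \right)} = \left(-140 - 11\right) \left(13 + h\right) = - 151 \left(13 + h\right) = -1963 - 151 h$)
$\frac{n{\left(218 \right)}}{m{\left(84,-230 \right)}} = \frac{0}{-1963 - 12684} = \frac{0}{-14647} = 0 \left(- \frac{1}{14647}\right) = 0$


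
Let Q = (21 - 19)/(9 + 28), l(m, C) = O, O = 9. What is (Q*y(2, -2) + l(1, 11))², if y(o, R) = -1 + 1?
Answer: 81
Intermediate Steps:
l(m, C) = 9
y(o, R) = 0
Q = 2/37 ≈ 0.054054
(Q*y(2, -2) + l(1, 11))² = ((2/37)*0 + 9)² = (0 + 9)² = 9² = 81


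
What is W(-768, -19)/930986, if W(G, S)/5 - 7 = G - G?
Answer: 5/132998 ≈ 3.7595e-5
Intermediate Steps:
W(G, S) = 35 (W(G, S) = 35 + 5*(G - G) = 35 + 5*0 = 35 + 0 = 35)
W(-768, -19)/930986 = 35/930986 = 35*(1/930986) = 5/132998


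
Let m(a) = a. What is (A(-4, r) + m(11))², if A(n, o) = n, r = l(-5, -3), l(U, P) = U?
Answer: 49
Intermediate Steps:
r = -5
(A(-4, r) + m(11))² = (-4 + 11)² = 7² = 49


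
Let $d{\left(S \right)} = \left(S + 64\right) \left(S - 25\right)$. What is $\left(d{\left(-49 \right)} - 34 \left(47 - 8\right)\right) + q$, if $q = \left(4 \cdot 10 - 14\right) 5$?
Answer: $-2306$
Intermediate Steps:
$d{\left(S \right)} = \left(-25 + S\right) \left(64 + S\right)$ ($d{\left(S \right)} = \left(64 + S\right) \left(-25 + S\right) = \left(-25 + S\right) \left(64 + S\right)$)
$q = 130$ ($q = \left(40 - 14\right) 5 = 26 \cdot 5 = 130$)
$\left(d{\left(-49 \right)} - 34 \left(47 - 8\right)\right) + q = \left(\left(-1600 + \left(-49\right)^{2} + 39 \left(-49\right)\right) - 34 \left(47 - 8\right)\right) + 130 = \left(\left(-1600 + 2401 - 1911\right) - 1326\right) + 130 = \left(-1110 - 1326\right) + 130 = -2436 + 130 = -2306$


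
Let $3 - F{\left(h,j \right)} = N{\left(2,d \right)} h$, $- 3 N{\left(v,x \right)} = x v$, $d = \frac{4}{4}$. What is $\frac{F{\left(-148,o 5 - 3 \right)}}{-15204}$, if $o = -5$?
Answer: $\frac{41}{6516} \approx 0.0062922$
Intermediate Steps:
$d = 1$ ($d = 4 \cdot \frac{1}{4} = 1$)
$N{\left(v,x \right)} = - \frac{v x}{3}$ ($N{\left(v,x \right)} = - \frac{x v}{3} = - \frac{v x}{3}$)
$F{\left(h,j \right)} = 3 + \frac{2 h}{3}$ ($F{\left(h,j \right)} = 3 - \left(- \frac{1}{3}\right) 2 \cdot 1 h = 3 - - \frac{2 h}{3} = 3 + \frac{2 h}{3}$)
$\frac{F{\left(-148,o 5 - 3 \right)}}{-15204} = \frac{3 + \frac{2}{3} \left(-148\right)}{-15204} = \left(3 - \frac{296}{3}\right) \left(- \frac{1}{15204}\right) = \left(- \frac{287}{3}\right) \left(- \frac{1}{15204}\right) = \frac{41}{6516}$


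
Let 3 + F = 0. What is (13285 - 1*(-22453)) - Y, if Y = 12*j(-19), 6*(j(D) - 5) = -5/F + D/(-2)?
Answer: 106967/3 ≈ 35656.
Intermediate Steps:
F = -3 (F = -3 + 0 = -3)
j(D) = 95/18 - D/12 (j(D) = 5 + (-5/(-3) + D/(-2))/6 = 5 + (-5*(-1/3) + D*(-1/2))/6 = 5 + (5/3 - D/2)/6 = 5 + (5/18 - D/12) = 95/18 - D/12)
Y = 247/3 (Y = 12*(95/18 - 1/12*(-19)) = 12*(95/18 + 19/12) = 12*(247/36) = 247/3 ≈ 82.333)
(13285 - 1*(-22453)) - Y = (13285 - 1*(-22453)) - 1*247/3 = (13285 + 22453) - 247/3 = 35738 - 247/3 = 106967/3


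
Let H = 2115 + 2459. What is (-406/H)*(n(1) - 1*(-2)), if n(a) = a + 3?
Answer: -1218/2287 ≈ -0.53258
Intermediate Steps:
n(a) = 3 + a
H = 4574
(-406/H)*(n(1) - 1*(-2)) = (-406/4574)*((3 + 1) - 1*(-2)) = (-406*1/4574)*(4 + 2) = -203/2287*6 = -1218/2287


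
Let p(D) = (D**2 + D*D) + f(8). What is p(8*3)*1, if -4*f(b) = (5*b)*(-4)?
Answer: 1192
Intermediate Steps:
f(b) = 5*b (f(b) = -5*b*(-4)/4 = -(-5)*b = 5*b)
p(D) = 40 + 2*D**2 (p(D) = (D**2 + D*D) + 5*8 = (D**2 + D**2) + 40 = 2*D**2 + 40 = 40 + 2*D**2)
p(8*3)*1 = (40 + 2*(8*3)**2)*1 = (40 + 2*24**2)*1 = (40 + 2*576)*1 = (40 + 1152)*1 = 1192*1 = 1192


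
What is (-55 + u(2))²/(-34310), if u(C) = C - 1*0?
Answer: -2809/34310 ≈ -0.081871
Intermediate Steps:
u(C) = C (u(C) = C + 0 = C)
(-55 + u(2))²/(-34310) = (-55 + 2)²/(-34310) = (-53)²*(-1/34310) = 2809*(-1/34310) = -2809/34310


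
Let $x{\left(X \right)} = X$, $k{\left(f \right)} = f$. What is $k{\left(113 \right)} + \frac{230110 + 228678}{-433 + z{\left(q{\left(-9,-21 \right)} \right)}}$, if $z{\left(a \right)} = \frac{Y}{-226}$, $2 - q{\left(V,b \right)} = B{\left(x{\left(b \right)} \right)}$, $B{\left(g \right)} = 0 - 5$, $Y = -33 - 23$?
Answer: $- \frac{46317231}{48901} \approx -947.16$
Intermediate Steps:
$Y = -56$ ($Y = -33 - 23 = -56$)
$B{\left(g \right)} = -5$
$q{\left(V,b \right)} = 7$ ($q{\left(V,b \right)} = 2 - -5 = 2 + 5 = 7$)
$z{\left(a \right)} = \frac{28}{113}$ ($z{\left(a \right)} = - \frac{56}{-226} = \left(-56\right) \left(- \frac{1}{226}\right) = \frac{28}{113}$)
$k{\left(113 \right)} + \frac{230110 + 228678}{-433 + z{\left(q{\left(-9,-21 \right)} \right)}} = 113 + \frac{230110 + 228678}{-433 + \frac{28}{113}} = 113 + \frac{458788}{- \frac{48901}{113}} = 113 + 458788 \left(- \frac{113}{48901}\right) = 113 - \frac{51843044}{48901} = - \frac{46317231}{48901}$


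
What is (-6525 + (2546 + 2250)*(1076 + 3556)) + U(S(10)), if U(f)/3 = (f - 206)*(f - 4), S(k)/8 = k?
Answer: 22179819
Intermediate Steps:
S(k) = 8*k
U(f) = 3*(-206 + f)*(-4 + f) (U(f) = 3*((f - 206)*(f - 4)) = 3*((-206 + f)*(-4 + f)) = 3*(-206 + f)*(-4 + f))
(-6525 + (2546 + 2250)*(1076 + 3556)) + U(S(10)) = (-6525 + (2546 + 2250)*(1076 + 3556)) + (2472 - 5040*10 + 3*(8*10)**2) = (-6525 + 4796*4632) + (2472 - 630*80 + 3*80**2) = (-6525 + 22215072) + (2472 - 50400 + 3*6400) = 22208547 + (2472 - 50400 + 19200) = 22208547 - 28728 = 22179819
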